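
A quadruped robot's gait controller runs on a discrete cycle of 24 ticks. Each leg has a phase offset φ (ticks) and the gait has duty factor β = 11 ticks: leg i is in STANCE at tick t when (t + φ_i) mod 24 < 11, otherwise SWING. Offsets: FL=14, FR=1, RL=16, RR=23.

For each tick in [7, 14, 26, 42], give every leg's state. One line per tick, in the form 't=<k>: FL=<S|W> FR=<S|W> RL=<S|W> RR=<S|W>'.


t=7: FL=W FR=S RL=W RR=S
t=14: FL=S FR=W RL=S RR=W
t=26: FL=W FR=S RL=W RR=S
t=42: FL=S FR=W RL=S RR=W

t=7: phase=(21,8,23,6) vs β=11 → FL=W FR=S RL=W RR=S
t=14: phase=(4,15,6,13) vs β=11 → FL=S FR=W RL=S RR=W
t=26: phase=(16,3,18,1) vs β=11 → FL=W FR=S RL=W RR=S
t=42: phase=(8,19,10,17) vs β=11 → FL=S FR=W RL=S RR=W


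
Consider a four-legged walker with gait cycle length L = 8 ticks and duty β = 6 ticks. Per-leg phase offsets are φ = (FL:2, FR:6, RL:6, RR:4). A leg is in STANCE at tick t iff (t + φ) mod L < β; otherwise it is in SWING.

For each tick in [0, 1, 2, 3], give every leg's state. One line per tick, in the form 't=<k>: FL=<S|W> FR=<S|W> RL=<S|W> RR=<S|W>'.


t=0: FL=S FR=W RL=W RR=S
t=1: FL=S FR=W RL=W RR=S
t=2: FL=S FR=S RL=S RR=W
t=3: FL=S FR=S RL=S RR=W

t=0: phase=(2,6,6,4) vs β=6 → FL=S FR=W RL=W RR=S
t=1: phase=(3,7,7,5) vs β=6 → FL=S FR=W RL=W RR=S
t=2: phase=(4,0,0,6) vs β=6 → FL=S FR=S RL=S RR=W
t=3: phase=(5,1,1,7) vs β=6 → FL=S FR=S RL=S RR=W


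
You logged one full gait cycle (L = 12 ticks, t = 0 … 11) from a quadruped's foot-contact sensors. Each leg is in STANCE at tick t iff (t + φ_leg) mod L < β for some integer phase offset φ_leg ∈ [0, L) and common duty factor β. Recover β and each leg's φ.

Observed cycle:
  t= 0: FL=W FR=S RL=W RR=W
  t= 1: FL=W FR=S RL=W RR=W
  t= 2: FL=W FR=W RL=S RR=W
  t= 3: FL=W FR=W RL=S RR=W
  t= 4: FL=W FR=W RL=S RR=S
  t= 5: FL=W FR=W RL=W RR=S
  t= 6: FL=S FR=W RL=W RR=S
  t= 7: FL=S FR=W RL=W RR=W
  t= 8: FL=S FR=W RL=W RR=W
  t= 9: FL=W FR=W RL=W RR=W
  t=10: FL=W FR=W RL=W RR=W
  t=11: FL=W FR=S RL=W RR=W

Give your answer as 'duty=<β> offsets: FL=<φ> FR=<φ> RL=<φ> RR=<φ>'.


duty β = stance ticks per leg = 3
FL: stance ticks = 3; W→S at t=6 → φ=6
FR: stance ticks = 3; W→S at t=11 → φ=1
RL: stance ticks = 3; W→S at t=2 → φ=10
RR: stance ticks = 3; W→S at t=4 → φ=8

duty=3 offsets: FL=6 FR=1 RL=10 RR=8


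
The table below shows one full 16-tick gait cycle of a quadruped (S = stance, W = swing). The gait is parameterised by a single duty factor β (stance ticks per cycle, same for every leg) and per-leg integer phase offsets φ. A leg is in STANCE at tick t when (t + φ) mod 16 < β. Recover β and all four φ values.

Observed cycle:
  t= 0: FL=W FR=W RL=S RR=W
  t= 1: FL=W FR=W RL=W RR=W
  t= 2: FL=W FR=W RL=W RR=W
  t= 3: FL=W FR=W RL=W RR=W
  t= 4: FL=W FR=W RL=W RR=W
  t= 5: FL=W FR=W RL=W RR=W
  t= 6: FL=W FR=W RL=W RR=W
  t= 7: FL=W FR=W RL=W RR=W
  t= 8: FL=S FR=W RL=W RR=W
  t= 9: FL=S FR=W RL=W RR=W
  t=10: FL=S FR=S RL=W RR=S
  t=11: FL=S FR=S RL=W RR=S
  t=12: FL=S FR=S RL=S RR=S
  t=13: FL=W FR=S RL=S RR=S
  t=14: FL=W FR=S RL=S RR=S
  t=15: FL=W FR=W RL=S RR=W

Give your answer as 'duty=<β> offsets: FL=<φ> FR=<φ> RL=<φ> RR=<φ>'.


duty=5 offsets: FL=8 FR=6 RL=4 RR=6

duty β = stance ticks per leg = 5
FL: stance ticks = 5; W→S at t=8 → φ=8
FR: stance ticks = 5; W→S at t=10 → φ=6
RL: stance ticks = 5; W→S at t=12 → φ=4
RR: stance ticks = 5; W→S at t=10 → φ=6


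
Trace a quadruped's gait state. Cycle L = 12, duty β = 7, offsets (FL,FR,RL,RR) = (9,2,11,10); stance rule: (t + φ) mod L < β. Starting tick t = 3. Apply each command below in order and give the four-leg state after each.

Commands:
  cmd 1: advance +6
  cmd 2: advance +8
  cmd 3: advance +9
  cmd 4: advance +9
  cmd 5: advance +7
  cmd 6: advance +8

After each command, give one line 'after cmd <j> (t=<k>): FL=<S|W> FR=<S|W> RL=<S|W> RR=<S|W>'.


after cmd 1 (t=9): FL=S FR=W RL=W RR=W
after cmd 2 (t=17): FL=S FR=W RL=S RR=S
after cmd 3 (t=26): FL=W FR=S RL=S RR=S
after cmd 4 (t=35): FL=W FR=S RL=W RR=W
after cmd 5 (t=42): FL=S FR=W RL=S RR=S
after cmd 6 (t=50): FL=W FR=S RL=S RR=S

start t=3: FL=S FR=S RL=S RR=S
cmd 1: advance +6 → t=9, phase=(6,11,8,7) → FL=S FR=W RL=W RR=W
cmd 2: advance +8 → t=17, phase=(2,7,4,3) → FL=S FR=W RL=S RR=S
cmd 3: advance +9 → t=26, phase=(11,4,1,0) → FL=W FR=S RL=S RR=S
cmd 4: advance +9 → t=35, phase=(8,1,10,9) → FL=W FR=S RL=W RR=W
cmd 5: advance +7 → t=42, phase=(3,8,5,4) → FL=S FR=W RL=S RR=S
cmd 6: advance +8 → t=50, phase=(11,4,1,0) → FL=W FR=S RL=S RR=S


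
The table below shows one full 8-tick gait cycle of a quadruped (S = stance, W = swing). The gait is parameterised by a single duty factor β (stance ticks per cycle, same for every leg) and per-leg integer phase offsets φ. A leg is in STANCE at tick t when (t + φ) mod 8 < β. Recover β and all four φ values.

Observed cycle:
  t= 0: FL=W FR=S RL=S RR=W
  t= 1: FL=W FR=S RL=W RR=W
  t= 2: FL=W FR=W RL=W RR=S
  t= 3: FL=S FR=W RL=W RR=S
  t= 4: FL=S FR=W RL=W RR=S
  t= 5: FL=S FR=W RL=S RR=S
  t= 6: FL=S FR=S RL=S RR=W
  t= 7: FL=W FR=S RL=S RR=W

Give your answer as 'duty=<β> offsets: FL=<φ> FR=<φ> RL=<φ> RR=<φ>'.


duty=4 offsets: FL=5 FR=2 RL=3 RR=6

duty β = stance ticks per leg = 4
FL: stance ticks = 4; W→S at t=3 → φ=5
FR: stance ticks = 4; W→S at t=6 → φ=2
RL: stance ticks = 4; W→S at t=5 → φ=3
RR: stance ticks = 4; W→S at t=2 → φ=6


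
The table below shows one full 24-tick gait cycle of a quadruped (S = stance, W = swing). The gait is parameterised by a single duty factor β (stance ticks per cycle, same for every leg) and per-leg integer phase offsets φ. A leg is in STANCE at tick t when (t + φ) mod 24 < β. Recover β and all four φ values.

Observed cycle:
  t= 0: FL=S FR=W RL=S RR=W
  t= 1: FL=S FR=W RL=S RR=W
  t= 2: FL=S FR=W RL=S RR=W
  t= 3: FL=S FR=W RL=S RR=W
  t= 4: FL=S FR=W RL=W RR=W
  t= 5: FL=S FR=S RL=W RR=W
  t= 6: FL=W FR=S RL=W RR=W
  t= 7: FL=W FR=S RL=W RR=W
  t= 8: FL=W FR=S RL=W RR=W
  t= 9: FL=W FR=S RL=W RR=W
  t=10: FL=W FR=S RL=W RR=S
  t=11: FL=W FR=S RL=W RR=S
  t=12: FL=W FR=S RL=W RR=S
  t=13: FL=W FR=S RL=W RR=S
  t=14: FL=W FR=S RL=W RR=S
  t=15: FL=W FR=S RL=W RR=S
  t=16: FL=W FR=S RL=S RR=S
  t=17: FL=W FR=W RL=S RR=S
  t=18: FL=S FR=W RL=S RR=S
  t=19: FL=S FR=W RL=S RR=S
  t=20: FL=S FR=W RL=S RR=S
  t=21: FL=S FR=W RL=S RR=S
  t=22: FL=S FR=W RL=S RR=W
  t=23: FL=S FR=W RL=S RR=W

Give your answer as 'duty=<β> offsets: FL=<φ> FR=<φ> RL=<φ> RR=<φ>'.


duty β = stance ticks per leg = 12
FL: stance ticks = 12; W→S at t=18 → φ=6
FR: stance ticks = 12; W→S at t=5 → φ=19
RL: stance ticks = 12; W→S at t=16 → φ=8
RR: stance ticks = 12; W→S at t=10 → φ=14

duty=12 offsets: FL=6 FR=19 RL=8 RR=14


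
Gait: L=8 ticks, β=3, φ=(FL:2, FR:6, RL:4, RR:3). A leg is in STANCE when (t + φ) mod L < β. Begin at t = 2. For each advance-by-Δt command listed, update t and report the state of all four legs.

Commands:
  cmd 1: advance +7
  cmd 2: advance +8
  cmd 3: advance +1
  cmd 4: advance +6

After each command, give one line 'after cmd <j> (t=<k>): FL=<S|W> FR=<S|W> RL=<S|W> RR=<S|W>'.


start t=2: FL=W FR=S RL=W RR=W
cmd 1: advance +7 → t=9, phase=(3,7,5,4) → FL=W FR=W RL=W RR=W
cmd 2: advance +8 → t=17, phase=(3,7,5,4) → FL=W FR=W RL=W RR=W
cmd 3: advance +1 → t=18, phase=(4,0,6,5) → FL=W FR=S RL=W RR=W
cmd 4: advance +6 → t=24, phase=(2,6,4,3) → FL=S FR=W RL=W RR=W

after cmd 1 (t=9): FL=W FR=W RL=W RR=W
after cmd 2 (t=17): FL=W FR=W RL=W RR=W
after cmd 3 (t=18): FL=W FR=S RL=W RR=W
after cmd 4 (t=24): FL=S FR=W RL=W RR=W


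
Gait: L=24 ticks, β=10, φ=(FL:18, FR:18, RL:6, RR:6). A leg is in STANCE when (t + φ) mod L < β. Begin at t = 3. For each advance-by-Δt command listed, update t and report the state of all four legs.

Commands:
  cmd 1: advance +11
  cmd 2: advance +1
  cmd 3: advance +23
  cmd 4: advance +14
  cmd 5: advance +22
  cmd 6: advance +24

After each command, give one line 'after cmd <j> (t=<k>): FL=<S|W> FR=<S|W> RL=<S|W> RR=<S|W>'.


start t=3: FL=W FR=W RL=S RR=S
cmd 1: advance +11 → t=14, phase=(8,8,20,20) → FL=S FR=S RL=W RR=W
cmd 2: advance +1 → t=15, phase=(9,9,21,21) → FL=S FR=S RL=W RR=W
cmd 3: advance +23 → t=38, phase=(8,8,20,20) → FL=S FR=S RL=W RR=W
cmd 4: advance +14 → t=52, phase=(22,22,10,10) → FL=W FR=W RL=W RR=W
cmd 5: advance +22 → t=74, phase=(20,20,8,8) → FL=W FR=W RL=S RR=S
cmd 6: advance +24 → t=98, phase=(20,20,8,8) → FL=W FR=W RL=S RR=S

after cmd 1 (t=14): FL=S FR=S RL=W RR=W
after cmd 2 (t=15): FL=S FR=S RL=W RR=W
after cmd 3 (t=38): FL=S FR=S RL=W RR=W
after cmd 4 (t=52): FL=W FR=W RL=W RR=W
after cmd 5 (t=74): FL=W FR=W RL=S RR=S
after cmd 6 (t=98): FL=W FR=W RL=S RR=S


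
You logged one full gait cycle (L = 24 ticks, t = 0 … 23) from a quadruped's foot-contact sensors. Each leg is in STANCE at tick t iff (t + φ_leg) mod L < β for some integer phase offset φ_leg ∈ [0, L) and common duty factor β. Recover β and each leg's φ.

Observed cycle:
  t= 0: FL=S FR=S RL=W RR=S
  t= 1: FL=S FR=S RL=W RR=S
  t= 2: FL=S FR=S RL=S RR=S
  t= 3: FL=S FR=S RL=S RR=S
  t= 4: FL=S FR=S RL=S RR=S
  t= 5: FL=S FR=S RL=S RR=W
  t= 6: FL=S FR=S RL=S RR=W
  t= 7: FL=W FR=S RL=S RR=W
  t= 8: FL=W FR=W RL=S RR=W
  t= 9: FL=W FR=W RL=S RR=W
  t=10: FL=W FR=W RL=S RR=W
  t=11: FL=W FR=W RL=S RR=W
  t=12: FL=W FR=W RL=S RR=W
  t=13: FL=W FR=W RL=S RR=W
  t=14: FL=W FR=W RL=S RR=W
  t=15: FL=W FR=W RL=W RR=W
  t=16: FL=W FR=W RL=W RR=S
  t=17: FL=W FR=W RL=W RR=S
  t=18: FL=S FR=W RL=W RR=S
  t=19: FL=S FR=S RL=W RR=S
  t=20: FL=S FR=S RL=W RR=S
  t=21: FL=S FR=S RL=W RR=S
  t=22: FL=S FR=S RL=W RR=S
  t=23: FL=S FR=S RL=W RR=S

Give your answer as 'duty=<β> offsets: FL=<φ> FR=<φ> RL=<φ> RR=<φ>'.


duty=13 offsets: FL=6 FR=5 RL=22 RR=8

duty β = stance ticks per leg = 13
FL: stance ticks = 13; W→S at t=18 → φ=6
FR: stance ticks = 13; W→S at t=19 → φ=5
RL: stance ticks = 13; W→S at t=2 → φ=22
RR: stance ticks = 13; W→S at t=16 → φ=8


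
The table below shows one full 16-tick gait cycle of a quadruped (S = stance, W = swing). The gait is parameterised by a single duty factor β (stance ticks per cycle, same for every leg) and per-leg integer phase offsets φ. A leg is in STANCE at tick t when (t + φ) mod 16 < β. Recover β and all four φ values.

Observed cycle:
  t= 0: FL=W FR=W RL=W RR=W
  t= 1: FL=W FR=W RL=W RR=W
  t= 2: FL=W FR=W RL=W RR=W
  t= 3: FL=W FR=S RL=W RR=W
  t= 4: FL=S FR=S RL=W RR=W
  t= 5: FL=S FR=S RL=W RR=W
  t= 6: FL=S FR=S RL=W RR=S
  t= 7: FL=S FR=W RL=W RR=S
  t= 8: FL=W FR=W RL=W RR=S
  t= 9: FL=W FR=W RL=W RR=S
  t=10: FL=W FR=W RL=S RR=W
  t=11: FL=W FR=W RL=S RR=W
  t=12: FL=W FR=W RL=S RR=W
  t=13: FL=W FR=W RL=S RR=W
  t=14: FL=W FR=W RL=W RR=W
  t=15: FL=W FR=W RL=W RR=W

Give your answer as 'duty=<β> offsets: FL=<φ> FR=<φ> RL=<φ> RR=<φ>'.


duty β = stance ticks per leg = 4
FL: stance ticks = 4; W→S at t=4 → φ=12
FR: stance ticks = 4; W→S at t=3 → φ=13
RL: stance ticks = 4; W→S at t=10 → φ=6
RR: stance ticks = 4; W→S at t=6 → φ=10

duty=4 offsets: FL=12 FR=13 RL=6 RR=10


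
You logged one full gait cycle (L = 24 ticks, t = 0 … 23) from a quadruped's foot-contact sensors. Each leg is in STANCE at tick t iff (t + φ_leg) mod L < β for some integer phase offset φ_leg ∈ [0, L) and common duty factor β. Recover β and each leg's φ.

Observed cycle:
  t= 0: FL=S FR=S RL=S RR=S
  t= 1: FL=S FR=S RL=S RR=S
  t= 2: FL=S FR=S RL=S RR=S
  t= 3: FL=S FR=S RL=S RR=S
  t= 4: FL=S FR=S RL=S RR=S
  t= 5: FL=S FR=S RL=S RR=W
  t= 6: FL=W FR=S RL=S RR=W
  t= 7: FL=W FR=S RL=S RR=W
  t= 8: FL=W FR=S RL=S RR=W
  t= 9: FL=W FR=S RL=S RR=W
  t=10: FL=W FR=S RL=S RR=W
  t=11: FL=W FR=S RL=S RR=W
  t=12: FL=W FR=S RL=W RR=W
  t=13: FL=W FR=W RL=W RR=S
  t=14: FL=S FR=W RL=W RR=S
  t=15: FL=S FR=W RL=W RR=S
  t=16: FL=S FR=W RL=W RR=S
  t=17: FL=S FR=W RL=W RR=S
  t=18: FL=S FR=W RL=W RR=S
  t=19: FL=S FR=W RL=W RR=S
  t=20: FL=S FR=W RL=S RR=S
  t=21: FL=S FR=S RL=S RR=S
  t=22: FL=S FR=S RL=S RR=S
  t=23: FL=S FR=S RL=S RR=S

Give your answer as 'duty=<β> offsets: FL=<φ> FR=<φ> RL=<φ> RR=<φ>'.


duty β = stance ticks per leg = 16
FL: stance ticks = 16; W→S at t=14 → φ=10
FR: stance ticks = 16; W→S at t=21 → φ=3
RL: stance ticks = 16; W→S at t=20 → φ=4
RR: stance ticks = 16; W→S at t=13 → φ=11

duty=16 offsets: FL=10 FR=3 RL=4 RR=11


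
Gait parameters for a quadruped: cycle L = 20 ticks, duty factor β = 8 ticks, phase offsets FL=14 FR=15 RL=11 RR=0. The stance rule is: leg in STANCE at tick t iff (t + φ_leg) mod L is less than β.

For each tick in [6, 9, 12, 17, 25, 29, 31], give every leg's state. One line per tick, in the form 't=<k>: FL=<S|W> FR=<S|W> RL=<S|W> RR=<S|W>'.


t=6: phase=(0,1,17,6) vs β=8 → FL=S FR=S RL=W RR=S
t=9: phase=(3,4,0,9) vs β=8 → FL=S FR=S RL=S RR=W
t=12: phase=(6,7,3,12) vs β=8 → FL=S FR=S RL=S RR=W
t=17: phase=(11,12,8,17) vs β=8 → FL=W FR=W RL=W RR=W
t=25: phase=(19,0,16,5) vs β=8 → FL=W FR=S RL=W RR=S
t=29: phase=(3,4,0,9) vs β=8 → FL=S FR=S RL=S RR=W
t=31: phase=(5,6,2,11) vs β=8 → FL=S FR=S RL=S RR=W

t=6: FL=S FR=S RL=W RR=S
t=9: FL=S FR=S RL=S RR=W
t=12: FL=S FR=S RL=S RR=W
t=17: FL=W FR=W RL=W RR=W
t=25: FL=W FR=S RL=W RR=S
t=29: FL=S FR=S RL=S RR=W
t=31: FL=S FR=S RL=S RR=W


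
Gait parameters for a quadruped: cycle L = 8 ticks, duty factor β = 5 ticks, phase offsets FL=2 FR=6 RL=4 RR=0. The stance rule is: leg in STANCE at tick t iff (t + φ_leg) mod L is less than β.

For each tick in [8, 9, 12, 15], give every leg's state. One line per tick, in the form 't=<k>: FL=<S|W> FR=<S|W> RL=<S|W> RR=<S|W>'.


t=8: phase=(2,6,4,0) vs β=5 → FL=S FR=W RL=S RR=S
t=9: phase=(3,7,5,1) vs β=5 → FL=S FR=W RL=W RR=S
t=12: phase=(6,2,0,4) vs β=5 → FL=W FR=S RL=S RR=S
t=15: phase=(1,5,3,7) vs β=5 → FL=S FR=W RL=S RR=W

t=8: FL=S FR=W RL=S RR=S
t=9: FL=S FR=W RL=W RR=S
t=12: FL=W FR=S RL=S RR=S
t=15: FL=S FR=W RL=S RR=W


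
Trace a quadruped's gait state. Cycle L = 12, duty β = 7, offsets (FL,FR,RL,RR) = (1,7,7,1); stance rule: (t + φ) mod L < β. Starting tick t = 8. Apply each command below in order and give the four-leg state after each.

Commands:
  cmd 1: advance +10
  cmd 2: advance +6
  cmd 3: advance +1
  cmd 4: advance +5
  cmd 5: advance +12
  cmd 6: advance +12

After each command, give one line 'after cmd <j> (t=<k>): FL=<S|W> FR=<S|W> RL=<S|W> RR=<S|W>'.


start t=8: FL=W FR=S RL=S RR=W
cmd 1: advance +10 → t=18, phase=(7,1,1,7) → FL=W FR=S RL=S RR=W
cmd 2: advance +6 → t=24, phase=(1,7,7,1) → FL=S FR=W RL=W RR=S
cmd 3: advance +1 → t=25, phase=(2,8,8,2) → FL=S FR=W RL=W RR=S
cmd 4: advance +5 → t=30, phase=(7,1,1,7) → FL=W FR=S RL=S RR=W
cmd 5: advance +12 → t=42, phase=(7,1,1,7) → FL=W FR=S RL=S RR=W
cmd 6: advance +12 → t=54, phase=(7,1,1,7) → FL=W FR=S RL=S RR=W

after cmd 1 (t=18): FL=W FR=S RL=S RR=W
after cmd 2 (t=24): FL=S FR=W RL=W RR=S
after cmd 3 (t=25): FL=S FR=W RL=W RR=S
after cmd 4 (t=30): FL=W FR=S RL=S RR=W
after cmd 5 (t=42): FL=W FR=S RL=S RR=W
after cmd 6 (t=54): FL=W FR=S RL=S RR=W


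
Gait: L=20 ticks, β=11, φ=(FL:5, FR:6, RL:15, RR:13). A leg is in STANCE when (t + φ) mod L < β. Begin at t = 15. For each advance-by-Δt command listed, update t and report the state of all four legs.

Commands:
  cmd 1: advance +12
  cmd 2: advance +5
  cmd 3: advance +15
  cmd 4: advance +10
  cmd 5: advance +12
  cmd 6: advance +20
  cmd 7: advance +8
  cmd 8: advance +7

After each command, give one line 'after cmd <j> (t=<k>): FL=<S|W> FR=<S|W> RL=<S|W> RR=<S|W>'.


start t=15: FL=S FR=S RL=S RR=S
cmd 1: advance +12 → t=27, phase=(12,13,2,0) → FL=W FR=W RL=S RR=S
cmd 2: advance +5 → t=32, phase=(17,18,7,5) → FL=W FR=W RL=S RR=S
cmd 3: advance +15 → t=47, phase=(12,13,2,0) → FL=W FR=W RL=S RR=S
cmd 4: advance +10 → t=57, phase=(2,3,12,10) → FL=S FR=S RL=W RR=S
cmd 5: advance +12 → t=69, phase=(14,15,4,2) → FL=W FR=W RL=S RR=S
cmd 6: advance +20 → t=89, phase=(14,15,4,2) → FL=W FR=W RL=S RR=S
cmd 7: advance +8 → t=97, phase=(2,3,12,10) → FL=S FR=S RL=W RR=S
cmd 8: advance +7 → t=104, phase=(9,10,19,17) → FL=S FR=S RL=W RR=W

after cmd 1 (t=27): FL=W FR=W RL=S RR=S
after cmd 2 (t=32): FL=W FR=W RL=S RR=S
after cmd 3 (t=47): FL=W FR=W RL=S RR=S
after cmd 4 (t=57): FL=S FR=S RL=W RR=S
after cmd 5 (t=69): FL=W FR=W RL=S RR=S
after cmd 6 (t=89): FL=W FR=W RL=S RR=S
after cmd 7 (t=97): FL=S FR=S RL=W RR=S
after cmd 8 (t=104): FL=S FR=S RL=W RR=W


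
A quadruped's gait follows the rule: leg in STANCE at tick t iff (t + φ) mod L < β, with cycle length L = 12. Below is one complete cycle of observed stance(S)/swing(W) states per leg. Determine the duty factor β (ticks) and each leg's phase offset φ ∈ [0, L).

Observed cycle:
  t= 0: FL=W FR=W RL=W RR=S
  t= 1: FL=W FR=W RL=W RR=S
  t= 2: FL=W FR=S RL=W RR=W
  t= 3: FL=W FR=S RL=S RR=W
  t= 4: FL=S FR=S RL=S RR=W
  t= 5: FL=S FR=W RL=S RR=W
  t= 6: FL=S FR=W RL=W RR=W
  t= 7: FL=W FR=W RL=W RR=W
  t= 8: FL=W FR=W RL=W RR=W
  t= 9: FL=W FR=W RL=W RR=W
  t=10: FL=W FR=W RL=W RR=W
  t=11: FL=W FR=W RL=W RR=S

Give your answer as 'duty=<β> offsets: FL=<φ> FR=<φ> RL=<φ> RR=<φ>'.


duty=3 offsets: FL=8 FR=10 RL=9 RR=1

duty β = stance ticks per leg = 3
FL: stance ticks = 3; W→S at t=4 → φ=8
FR: stance ticks = 3; W→S at t=2 → φ=10
RL: stance ticks = 3; W→S at t=3 → φ=9
RR: stance ticks = 3; W→S at t=11 → φ=1


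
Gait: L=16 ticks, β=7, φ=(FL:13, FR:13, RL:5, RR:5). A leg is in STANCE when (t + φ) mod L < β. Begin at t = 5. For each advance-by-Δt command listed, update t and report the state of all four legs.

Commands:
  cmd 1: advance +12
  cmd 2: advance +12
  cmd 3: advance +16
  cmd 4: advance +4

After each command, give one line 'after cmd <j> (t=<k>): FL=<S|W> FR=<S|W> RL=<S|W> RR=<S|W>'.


start t=5: FL=S FR=S RL=W RR=W
cmd 1: advance +12 → t=17, phase=(14,14,6,6) → FL=W FR=W RL=S RR=S
cmd 2: advance +12 → t=29, phase=(10,10,2,2) → FL=W FR=W RL=S RR=S
cmd 3: advance +16 → t=45, phase=(10,10,2,2) → FL=W FR=W RL=S RR=S
cmd 4: advance +4 → t=49, phase=(14,14,6,6) → FL=W FR=W RL=S RR=S

after cmd 1 (t=17): FL=W FR=W RL=S RR=S
after cmd 2 (t=29): FL=W FR=W RL=S RR=S
after cmd 3 (t=45): FL=W FR=W RL=S RR=S
after cmd 4 (t=49): FL=W FR=W RL=S RR=S


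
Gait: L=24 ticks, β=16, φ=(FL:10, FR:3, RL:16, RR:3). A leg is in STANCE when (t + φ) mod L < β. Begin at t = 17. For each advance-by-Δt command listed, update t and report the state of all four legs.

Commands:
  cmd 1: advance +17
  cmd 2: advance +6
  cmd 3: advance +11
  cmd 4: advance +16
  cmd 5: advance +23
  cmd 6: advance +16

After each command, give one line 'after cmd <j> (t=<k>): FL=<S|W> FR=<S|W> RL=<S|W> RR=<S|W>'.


start t=17: FL=S FR=W RL=S RR=W
cmd 1: advance +17 → t=34, phase=(20,13,2,13) → FL=W FR=S RL=S RR=S
cmd 2: advance +6 → t=40, phase=(2,19,8,19) → FL=S FR=W RL=S RR=W
cmd 3: advance +11 → t=51, phase=(13,6,19,6) → FL=S FR=S RL=W RR=S
cmd 4: advance +16 → t=67, phase=(5,22,11,22) → FL=S FR=W RL=S RR=W
cmd 5: advance +23 → t=90, phase=(4,21,10,21) → FL=S FR=W RL=S RR=W
cmd 6: advance +16 → t=106, phase=(20,13,2,13) → FL=W FR=S RL=S RR=S

after cmd 1 (t=34): FL=W FR=S RL=S RR=S
after cmd 2 (t=40): FL=S FR=W RL=S RR=W
after cmd 3 (t=51): FL=S FR=S RL=W RR=S
after cmd 4 (t=67): FL=S FR=W RL=S RR=W
after cmd 5 (t=90): FL=S FR=W RL=S RR=W
after cmd 6 (t=106): FL=W FR=S RL=S RR=S


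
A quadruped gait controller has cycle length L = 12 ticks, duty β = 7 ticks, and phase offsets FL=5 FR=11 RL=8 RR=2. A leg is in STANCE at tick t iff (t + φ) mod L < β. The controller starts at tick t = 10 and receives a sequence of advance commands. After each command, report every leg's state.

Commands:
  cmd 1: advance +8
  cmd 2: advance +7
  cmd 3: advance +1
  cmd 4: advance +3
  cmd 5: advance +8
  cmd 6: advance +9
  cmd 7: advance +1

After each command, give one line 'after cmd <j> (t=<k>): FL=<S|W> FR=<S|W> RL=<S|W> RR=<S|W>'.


after cmd 1 (t=18): FL=W FR=S RL=S RR=W
after cmd 2 (t=25): FL=S FR=S RL=W RR=S
after cmd 3 (t=26): FL=W FR=S RL=W RR=S
after cmd 4 (t=29): FL=W FR=S RL=S RR=W
after cmd 5 (t=37): FL=S FR=S RL=W RR=S
after cmd 6 (t=46): FL=S FR=W RL=S RR=S
after cmd 7 (t=47): FL=S FR=W RL=W RR=S

start t=10: FL=S FR=W RL=S RR=S
cmd 1: advance +8 → t=18, phase=(11,5,2,8) → FL=W FR=S RL=S RR=W
cmd 2: advance +7 → t=25, phase=(6,0,9,3) → FL=S FR=S RL=W RR=S
cmd 3: advance +1 → t=26, phase=(7,1,10,4) → FL=W FR=S RL=W RR=S
cmd 4: advance +3 → t=29, phase=(10,4,1,7) → FL=W FR=S RL=S RR=W
cmd 5: advance +8 → t=37, phase=(6,0,9,3) → FL=S FR=S RL=W RR=S
cmd 6: advance +9 → t=46, phase=(3,9,6,0) → FL=S FR=W RL=S RR=S
cmd 7: advance +1 → t=47, phase=(4,10,7,1) → FL=S FR=W RL=W RR=S


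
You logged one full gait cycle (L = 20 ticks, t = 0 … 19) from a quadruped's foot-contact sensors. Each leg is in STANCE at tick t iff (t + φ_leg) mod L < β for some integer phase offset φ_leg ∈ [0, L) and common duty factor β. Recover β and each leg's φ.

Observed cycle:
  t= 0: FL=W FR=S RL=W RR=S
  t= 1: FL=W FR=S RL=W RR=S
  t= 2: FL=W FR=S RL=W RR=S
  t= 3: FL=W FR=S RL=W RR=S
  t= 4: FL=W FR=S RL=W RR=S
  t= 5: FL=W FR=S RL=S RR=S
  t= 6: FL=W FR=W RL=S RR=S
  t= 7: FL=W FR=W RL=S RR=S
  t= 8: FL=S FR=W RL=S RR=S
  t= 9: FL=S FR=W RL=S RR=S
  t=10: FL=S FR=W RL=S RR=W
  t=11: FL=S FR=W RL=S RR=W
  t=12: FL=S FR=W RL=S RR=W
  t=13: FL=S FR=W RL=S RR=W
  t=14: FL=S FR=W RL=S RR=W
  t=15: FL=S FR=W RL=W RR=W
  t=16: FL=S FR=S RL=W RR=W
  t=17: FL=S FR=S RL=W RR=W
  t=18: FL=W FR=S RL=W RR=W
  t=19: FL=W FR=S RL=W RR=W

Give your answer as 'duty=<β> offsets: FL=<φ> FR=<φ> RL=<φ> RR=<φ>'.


duty β = stance ticks per leg = 10
FL: stance ticks = 10; W→S at t=8 → φ=12
FR: stance ticks = 10; W→S at t=16 → φ=4
RL: stance ticks = 10; W→S at t=5 → φ=15
RR: stance ticks = 10; W→S at t=0 → φ=0

duty=10 offsets: FL=12 FR=4 RL=15 RR=0


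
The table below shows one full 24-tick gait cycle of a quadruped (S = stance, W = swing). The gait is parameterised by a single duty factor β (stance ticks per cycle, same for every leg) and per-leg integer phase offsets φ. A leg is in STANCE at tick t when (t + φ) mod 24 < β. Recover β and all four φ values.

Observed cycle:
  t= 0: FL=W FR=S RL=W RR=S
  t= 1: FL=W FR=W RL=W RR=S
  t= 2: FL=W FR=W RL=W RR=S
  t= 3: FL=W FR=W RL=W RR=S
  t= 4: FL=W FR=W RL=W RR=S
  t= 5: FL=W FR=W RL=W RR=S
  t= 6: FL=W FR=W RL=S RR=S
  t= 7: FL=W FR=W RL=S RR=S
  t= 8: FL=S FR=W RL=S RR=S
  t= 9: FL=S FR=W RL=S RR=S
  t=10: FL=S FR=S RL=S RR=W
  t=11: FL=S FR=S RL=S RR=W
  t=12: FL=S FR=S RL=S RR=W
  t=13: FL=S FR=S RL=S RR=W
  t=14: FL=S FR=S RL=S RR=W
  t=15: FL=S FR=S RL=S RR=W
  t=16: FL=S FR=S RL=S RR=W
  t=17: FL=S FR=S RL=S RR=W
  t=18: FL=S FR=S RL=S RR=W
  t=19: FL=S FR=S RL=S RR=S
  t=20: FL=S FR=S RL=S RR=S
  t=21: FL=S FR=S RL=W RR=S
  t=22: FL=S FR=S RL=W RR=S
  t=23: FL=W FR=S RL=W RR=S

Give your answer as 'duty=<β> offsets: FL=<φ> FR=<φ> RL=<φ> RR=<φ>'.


duty β = stance ticks per leg = 15
FL: stance ticks = 15; W→S at t=8 → φ=16
FR: stance ticks = 15; W→S at t=10 → φ=14
RL: stance ticks = 15; W→S at t=6 → φ=18
RR: stance ticks = 15; W→S at t=19 → φ=5

duty=15 offsets: FL=16 FR=14 RL=18 RR=5


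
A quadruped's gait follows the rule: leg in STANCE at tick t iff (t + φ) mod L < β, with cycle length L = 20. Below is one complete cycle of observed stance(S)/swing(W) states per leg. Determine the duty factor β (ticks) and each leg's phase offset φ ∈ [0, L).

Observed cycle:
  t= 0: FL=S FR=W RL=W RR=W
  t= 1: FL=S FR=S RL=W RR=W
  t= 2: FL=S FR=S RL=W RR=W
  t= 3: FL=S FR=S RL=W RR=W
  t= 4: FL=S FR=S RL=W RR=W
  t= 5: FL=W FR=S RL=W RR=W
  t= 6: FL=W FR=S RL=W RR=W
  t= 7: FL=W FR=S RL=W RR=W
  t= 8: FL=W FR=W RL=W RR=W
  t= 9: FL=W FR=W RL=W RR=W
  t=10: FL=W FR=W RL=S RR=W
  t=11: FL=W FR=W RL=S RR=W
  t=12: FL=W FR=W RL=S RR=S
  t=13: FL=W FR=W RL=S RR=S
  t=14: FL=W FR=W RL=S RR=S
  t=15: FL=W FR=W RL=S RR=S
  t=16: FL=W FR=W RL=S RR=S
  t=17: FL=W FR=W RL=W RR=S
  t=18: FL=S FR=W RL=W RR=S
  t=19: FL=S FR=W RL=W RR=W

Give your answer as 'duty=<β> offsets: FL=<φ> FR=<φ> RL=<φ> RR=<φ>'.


duty=7 offsets: FL=2 FR=19 RL=10 RR=8

duty β = stance ticks per leg = 7
FL: stance ticks = 7; W→S at t=18 → φ=2
FR: stance ticks = 7; W→S at t=1 → φ=19
RL: stance ticks = 7; W→S at t=10 → φ=10
RR: stance ticks = 7; W→S at t=12 → φ=8


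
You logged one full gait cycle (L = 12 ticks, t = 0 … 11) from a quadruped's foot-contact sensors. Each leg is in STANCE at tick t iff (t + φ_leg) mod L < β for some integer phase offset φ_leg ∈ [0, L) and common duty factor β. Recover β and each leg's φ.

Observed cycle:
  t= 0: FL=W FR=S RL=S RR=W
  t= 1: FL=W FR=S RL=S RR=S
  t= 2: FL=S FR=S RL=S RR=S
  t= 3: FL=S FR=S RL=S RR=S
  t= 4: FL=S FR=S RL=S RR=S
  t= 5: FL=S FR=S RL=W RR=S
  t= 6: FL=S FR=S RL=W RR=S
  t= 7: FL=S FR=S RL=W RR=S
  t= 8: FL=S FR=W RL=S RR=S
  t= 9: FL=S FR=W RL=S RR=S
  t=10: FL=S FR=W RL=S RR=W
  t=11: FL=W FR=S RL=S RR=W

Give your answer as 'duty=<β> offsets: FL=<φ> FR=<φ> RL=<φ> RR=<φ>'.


duty=9 offsets: FL=10 FR=1 RL=4 RR=11

duty β = stance ticks per leg = 9
FL: stance ticks = 9; W→S at t=2 → φ=10
FR: stance ticks = 9; W→S at t=11 → φ=1
RL: stance ticks = 9; W→S at t=8 → φ=4
RR: stance ticks = 9; W→S at t=1 → φ=11


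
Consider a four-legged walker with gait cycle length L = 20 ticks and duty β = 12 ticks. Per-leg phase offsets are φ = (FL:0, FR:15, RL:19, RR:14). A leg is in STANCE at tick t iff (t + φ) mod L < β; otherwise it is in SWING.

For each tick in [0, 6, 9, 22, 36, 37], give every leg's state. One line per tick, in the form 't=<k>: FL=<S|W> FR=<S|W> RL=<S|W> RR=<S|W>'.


t=0: phase=(0,15,19,14) vs β=12 → FL=S FR=W RL=W RR=W
t=6: phase=(6,1,5,0) vs β=12 → FL=S FR=S RL=S RR=S
t=9: phase=(9,4,8,3) vs β=12 → FL=S FR=S RL=S RR=S
t=22: phase=(2,17,1,16) vs β=12 → FL=S FR=W RL=S RR=W
t=36: phase=(16,11,15,10) vs β=12 → FL=W FR=S RL=W RR=S
t=37: phase=(17,12,16,11) vs β=12 → FL=W FR=W RL=W RR=S

t=0: FL=S FR=W RL=W RR=W
t=6: FL=S FR=S RL=S RR=S
t=9: FL=S FR=S RL=S RR=S
t=22: FL=S FR=W RL=S RR=W
t=36: FL=W FR=S RL=W RR=S
t=37: FL=W FR=W RL=W RR=S


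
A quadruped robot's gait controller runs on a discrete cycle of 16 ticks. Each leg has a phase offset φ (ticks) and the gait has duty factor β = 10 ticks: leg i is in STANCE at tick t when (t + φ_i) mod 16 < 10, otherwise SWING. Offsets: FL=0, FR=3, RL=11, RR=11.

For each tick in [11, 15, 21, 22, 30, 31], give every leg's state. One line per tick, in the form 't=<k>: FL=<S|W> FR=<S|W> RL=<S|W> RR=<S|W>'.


t=11: FL=W FR=W RL=S RR=S
t=15: FL=W FR=S RL=W RR=W
t=21: FL=S FR=S RL=S RR=S
t=22: FL=S FR=S RL=S RR=S
t=30: FL=W FR=S RL=S RR=S
t=31: FL=W FR=S RL=W RR=W

t=11: phase=(11,14,6,6) vs β=10 → FL=W FR=W RL=S RR=S
t=15: phase=(15,2,10,10) vs β=10 → FL=W FR=S RL=W RR=W
t=21: phase=(5,8,0,0) vs β=10 → FL=S FR=S RL=S RR=S
t=22: phase=(6,9,1,1) vs β=10 → FL=S FR=S RL=S RR=S
t=30: phase=(14,1,9,9) vs β=10 → FL=W FR=S RL=S RR=S
t=31: phase=(15,2,10,10) vs β=10 → FL=W FR=S RL=W RR=W


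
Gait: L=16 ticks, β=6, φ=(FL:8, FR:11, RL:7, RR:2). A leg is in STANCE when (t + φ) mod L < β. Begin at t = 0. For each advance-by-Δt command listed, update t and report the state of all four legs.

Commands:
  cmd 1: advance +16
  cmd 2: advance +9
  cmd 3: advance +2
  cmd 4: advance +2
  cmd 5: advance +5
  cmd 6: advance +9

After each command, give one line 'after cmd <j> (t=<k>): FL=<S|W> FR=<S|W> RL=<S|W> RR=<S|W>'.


start t=0: FL=W FR=W RL=W RR=S
cmd 1: advance +16 → t=16, phase=(8,11,7,2) → FL=W FR=W RL=W RR=S
cmd 2: advance +9 → t=25, phase=(1,4,0,11) → FL=S FR=S RL=S RR=W
cmd 3: advance +2 → t=27, phase=(3,6,2,13) → FL=S FR=W RL=S RR=W
cmd 4: advance +2 → t=29, phase=(5,8,4,15) → FL=S FR=W RL=S RR=W
cmd 5: advance +5 → t=34, phase=(10,13,9,4) → FL=W FR=W RL=W RR=S
cmd 6: advance +9 → t=43, phase=(3,6,2,13) → FL=S FR=W RL=S RR=W

after cmd 1 (t=16): FL=W FR=W RL=W RR=S
after cmd 2 (t=25): FL=S FR=S RL=S RR=W
after cmd 3 (t=27): FL=S FR=W RL=S RR=W
after cmd 4 (t=29): FL=S FR=W RL=S RR=W
after cmd 5 (t=34): FL=W FR=W RL=W RR=S
after cmd 6 (t=43): FL=S FR=W RL=S RR=W


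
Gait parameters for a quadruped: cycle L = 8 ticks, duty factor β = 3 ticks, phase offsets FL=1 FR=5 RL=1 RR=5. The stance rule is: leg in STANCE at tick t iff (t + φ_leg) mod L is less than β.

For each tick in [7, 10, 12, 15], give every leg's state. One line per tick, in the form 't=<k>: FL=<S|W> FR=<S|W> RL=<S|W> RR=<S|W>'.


t=7: phase=(0,4,0,4) vs β=3 → FL=S FR=W RL=S RR=W
t=10: phase=(3,7,3,7) vs β=3 → FL=W FR=W RL=W RR=W
t=12: phase=(5,1,5,1) vs β=3 → FL=W FR=S RL=W RR=S
t=15: phase=(0,4,0,4) vs β=3 → FL=S FR=W RL=S RR=W

t=7: FL=S FR=W RL=S RR=W
t=10: FL=W FR=W RL=W RR=W
t=12: FL=W FR=S RL=W RR=S
t=15: FL=S FR=W RL=S RR=W


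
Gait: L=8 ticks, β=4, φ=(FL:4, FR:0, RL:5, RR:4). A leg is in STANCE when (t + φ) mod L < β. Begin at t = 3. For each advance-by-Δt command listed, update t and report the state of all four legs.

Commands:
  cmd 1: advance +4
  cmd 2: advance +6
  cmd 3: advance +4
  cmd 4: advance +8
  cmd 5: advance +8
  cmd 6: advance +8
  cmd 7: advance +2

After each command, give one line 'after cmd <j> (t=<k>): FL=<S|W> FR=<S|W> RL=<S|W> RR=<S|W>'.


start t=3: FL=W FR=S RL=S RR=W
cmd 1: advance +4 → t=7, phase=(3,7,4,3) → FL=S FR=W RL=W RR=S
cmd 2: advance +6 → t=13, phase=(1,5,2,1) → FL=S FR=W RL=S RR=S
cmd 3: advance +4 → t=17, phase=(5,1,6,5) → FL=W FR=S RL=W RR=W
cmd 4: advance +8 → t=25, phase=(5,1,6,5) → FL=W FR=S RL=W RR=W
cmd 5: advance +8 → t=33, phase=(5,1,6,5) → FL=W FR=S RL=W RR=W
cmd 6: advance +8 → t=41, phase=(5,1,6,5) → FL=W FR=S RL=W RR=W
cmd 7: advance +2 → t=43, phase=(7,3,0,7) → FL=W FR=S RL=S RR=W

after cmd 1 (t=7): FL=S FR=W RL=W RR=S
after cmd 2 (t=13): FL=S FR=W RL=S RR=S
after cmd 3 (t=17): FL=W FR=S RL=W RR=W
after cmd 4 (t=25): FL=W FR=S RL=W RR=W
after cmd 5 (t=33): FL=W FR=S RL=W RR=W
after cmd 6 (t=41): FL=W FR=S RL=W RR=W
after cmd 7 (t=43): FL=W FR=S RL=S RR=W


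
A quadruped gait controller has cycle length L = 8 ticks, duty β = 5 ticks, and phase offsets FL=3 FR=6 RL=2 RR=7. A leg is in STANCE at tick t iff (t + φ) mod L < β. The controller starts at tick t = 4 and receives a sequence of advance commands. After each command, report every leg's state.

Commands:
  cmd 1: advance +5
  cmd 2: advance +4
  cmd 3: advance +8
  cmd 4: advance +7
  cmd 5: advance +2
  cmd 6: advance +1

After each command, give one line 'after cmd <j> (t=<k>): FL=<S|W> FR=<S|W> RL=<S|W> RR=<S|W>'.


after cmd 1 (t=9): FL=S FR=W RL=S RR=S
after cmd 2 (t=13): FL=S FR=S RL=W RR=S
after cmd 3 (t=21): FL=S FR=S RL=W RR=S
after cmd 4 (t=28): FL=W FR=S RL=W RR=S
after cmd 5 (t=30): FL=S FR=S RL=S RR=W
after cmd 6 (t=31): FL=S FR=W RL=S RR=W

start t=4: FL=W FR=S RL=W RR=S
cmd 1: advance +5 → t=9, phase=(4,7,3,0) → FL=S FR=W RL=S RR=S
cmd 2: advance +4 → t=13, phase=(0,3,7,4) → FL=S FR=S RL=W RR=S
cmd 3: advance +8 → t=21, phase=(0,3,7,4) → FL=S FR=S RL=W RR=S
cmd 4: advance +7 → t=28, phase=(7,2,6,3) → FL=W FR=S RL=W RR=S
cmd 5: advance +2 → t=30, phase=(1,4,0,5) → FL=S FR=S RL=S RR=W
cmd 6: advance +1 → t=31, phase=(2,5,1,6) → FL=S FR=W RL=S RR=W


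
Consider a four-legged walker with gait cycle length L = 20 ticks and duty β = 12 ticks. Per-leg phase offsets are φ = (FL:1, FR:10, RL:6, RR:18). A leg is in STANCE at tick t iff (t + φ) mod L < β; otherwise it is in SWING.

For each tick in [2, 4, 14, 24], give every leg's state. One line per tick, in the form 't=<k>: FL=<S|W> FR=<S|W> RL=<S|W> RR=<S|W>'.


t=2: phase=(3,12,8,0) vs β=12 → FL=S FR=W RL=S RR=S
t=4: phase=(5,14,10,2) vs β=12 → FL=S FR=W RL=S RR=S
t=14: phase=(15,4,0,12) vs β=12 → FL=W FR=S RL=S RR=W
t=24: phase=(5,14,10,2) vs β=12 → FL=S FR=W RL=S RR=S

t=2: FL=S FR=W RL=S RR=S
t=4: FL=S FR=W RL=S RR=S
t=14: FL=W FR=S RL=S RR=W
t=24: FL=S FR=W RL=S RR=S


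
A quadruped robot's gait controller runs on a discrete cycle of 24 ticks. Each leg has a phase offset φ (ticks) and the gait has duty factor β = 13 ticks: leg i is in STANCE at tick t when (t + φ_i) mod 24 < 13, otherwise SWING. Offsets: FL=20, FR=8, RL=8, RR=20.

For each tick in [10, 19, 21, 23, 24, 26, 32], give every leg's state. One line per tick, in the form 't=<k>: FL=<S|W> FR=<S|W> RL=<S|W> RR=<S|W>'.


t=10: FL=S FR=W RL=W RR=S
t=19: FL=W FR=S RL=S RR=W
t=21: FL=W FR=S RL=S RR=W
t=23: FL=W FR=S RL=S RR=W
t=24: FL=W FR=S RL=S RR=W
t=26: FL=W FR=S RL=S RR=W
t=32: FL=S FR=W RL=W RR=S

t=10: phase=(6,18,18,6) vs β=13 → FL=S FR=W RL=W RR=S
t=19: phase=(15,3,3,15) vs β=13 → FL=W FR=S RL=S RR=W
t=21: phase=(17,5,5,17) vs β=13 → FL=W FR=S RL=S RR=W
t=23: phase=(19,7,7,19) vs β=13 → FL=W FR=S RL=S RR=W
t=24: phase=(20,8,8,20) vs β=13 → FL=W FR=S RL=S RR=W
t=26: phase=(22,10,10,22) vs β=13 → FL=W FR=S RL=S RR=W
t=32: phase=(4,16,16,4) vs β=13 → FL=S FR=W RL=W RR=S


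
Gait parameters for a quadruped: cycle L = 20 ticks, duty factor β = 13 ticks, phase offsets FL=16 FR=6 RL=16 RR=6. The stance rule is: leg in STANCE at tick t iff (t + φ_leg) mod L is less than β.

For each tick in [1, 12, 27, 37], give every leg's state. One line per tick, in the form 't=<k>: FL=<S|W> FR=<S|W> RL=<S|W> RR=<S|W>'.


t=1: phase=(17,7,17,7) vs β=13 → FL=W FR=S RL=W RR=S
t=12: phase=(8,18,8,18) vs β=13 → FL=S FR=W RL=S RR=W
t=27: phase=(3,13,3,13) vs β=13 → FL=S FR=W RL=S RR=W
t=37: phase=(13,3,13,3) vs β=13 → FL=W FR=S RL=W RR=S

t=1: FL=W FR=S RL=W RR=S
t=12: FL=S FR=W RL=S RR=W
t=27: FL=S FR=W RL=S RR=W
t=37: FL=W FR=S RL=W RR=S


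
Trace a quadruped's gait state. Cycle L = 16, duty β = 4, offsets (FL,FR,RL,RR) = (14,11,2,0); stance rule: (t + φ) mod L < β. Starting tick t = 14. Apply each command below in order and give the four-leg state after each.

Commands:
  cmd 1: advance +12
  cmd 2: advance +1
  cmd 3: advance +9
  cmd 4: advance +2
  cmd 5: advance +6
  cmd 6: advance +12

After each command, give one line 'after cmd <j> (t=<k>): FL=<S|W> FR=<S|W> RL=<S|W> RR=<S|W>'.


start t=14: FL=W FR=W RL=S RR=W
cmd 1: advance +12 → t=26, phase=(8,5,12,10) → FL=W FR=W RL=W RR=W
cmd 2: advance +1 → t=27, phase=(9,6,13,11) → FL=W FR=W RL=W RR=W
cmd 3: advance +9 → t=36, phase=(2,15,6,4) → FL=S FR=W RL=W RR=W
cmd 4: advance +2 → t=38, phase=(4,1,8,6) → FL=W FR=S RL=W RR=W
cmd 5: advance +6 → t=44, phase=(10,7,14,12) → FL=W FR=W RL=W RR=W
cmd 6: advance +12 → t=56, phase=(6,3,10,8) → FL=W FR=S RL=W RR=W

after cmd 1 (t=26): FL=W FR=W RL=W RR=W
after cmd 2 (t=27): FL=W FR=W RL=W RR=W
after cmd 3 (t=36): FL=S FR=W RL=W RR=W
after cmd 4 (t=38): FL=W FR=S RL=W RR=W
after cmd 5 (t=44): FL=W FR=W RL=W RR=W
after cmd 6 (t=56): FL=W FR=S RL=W RR=W


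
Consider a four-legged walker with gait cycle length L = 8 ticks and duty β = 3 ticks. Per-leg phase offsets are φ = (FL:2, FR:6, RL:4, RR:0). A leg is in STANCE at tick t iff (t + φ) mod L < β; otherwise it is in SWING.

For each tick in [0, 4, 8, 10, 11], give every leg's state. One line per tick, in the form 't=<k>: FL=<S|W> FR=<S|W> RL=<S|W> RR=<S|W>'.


t=0: FL=S FR=W RL=W RR=S
t=4: FL=W FR=S RL=S RR=W
t=8: FL=S FR=W RL=W RR=S
t=10: FL=W FR=S RL=W RR=S
t=11: FL=W FR=S RL=W RR=W

t=0: phase=(2,6,4,0) vs β=3 → FL=S FR=W RL=W RR=S
t=4: phase=(6,2,0,4) vs β=3 → FL=W FR=S RL=S RR=W
t=8: phase=(2,6,4,0) vs β=3 → FL=S FR=W RL=W RR=S
t=10: phase=(4,0,6,2) vs β=3 → FL=W FR=S RL=W RR=S
t=11: phase=(5,1,7,3) vs β=3 → FL=W FR=S RL=W RR=W


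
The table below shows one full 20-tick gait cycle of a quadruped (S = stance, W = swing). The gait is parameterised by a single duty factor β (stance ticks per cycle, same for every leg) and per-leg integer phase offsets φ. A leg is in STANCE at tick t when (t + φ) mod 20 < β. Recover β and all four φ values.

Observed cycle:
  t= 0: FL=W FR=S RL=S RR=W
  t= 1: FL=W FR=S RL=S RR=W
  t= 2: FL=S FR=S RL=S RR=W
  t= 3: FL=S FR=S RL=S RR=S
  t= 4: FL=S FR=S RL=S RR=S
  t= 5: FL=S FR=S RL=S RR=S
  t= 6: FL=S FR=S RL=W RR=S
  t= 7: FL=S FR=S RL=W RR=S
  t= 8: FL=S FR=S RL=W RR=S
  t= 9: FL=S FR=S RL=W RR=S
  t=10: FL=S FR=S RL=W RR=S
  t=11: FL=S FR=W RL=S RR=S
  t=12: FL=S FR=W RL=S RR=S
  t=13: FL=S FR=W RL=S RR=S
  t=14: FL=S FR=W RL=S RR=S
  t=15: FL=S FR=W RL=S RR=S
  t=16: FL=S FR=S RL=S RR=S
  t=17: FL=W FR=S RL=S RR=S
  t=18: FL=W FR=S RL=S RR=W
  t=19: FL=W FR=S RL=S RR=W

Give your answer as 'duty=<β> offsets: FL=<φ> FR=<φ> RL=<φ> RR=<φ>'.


duty=15 offsets: FL=18 FR=4 RL=9 RR=17

duty β = stance ticks per leg = 15
FL: stance ticks = 15; W→S at t=2 → φ=18
FR: stance ticks = 15; W→S at t=16 → φ=4
RL: stance ticks = 15; W→S at t=11 → φ=9
RR: stance ticks = 15; W→S at t=3 → φ=17


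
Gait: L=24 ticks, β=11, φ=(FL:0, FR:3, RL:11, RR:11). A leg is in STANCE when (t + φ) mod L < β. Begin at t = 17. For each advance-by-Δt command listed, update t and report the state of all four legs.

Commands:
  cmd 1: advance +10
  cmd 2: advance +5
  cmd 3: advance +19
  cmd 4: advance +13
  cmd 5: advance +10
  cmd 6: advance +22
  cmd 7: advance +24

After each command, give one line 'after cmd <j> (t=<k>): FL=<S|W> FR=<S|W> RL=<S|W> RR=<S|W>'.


start t=17: FL=W FR=W RL=S RR=S
cmd 1: advance +10 → t=27, phase=(3,6,14,14) → FL=S FR=S RL=W RR=W
cmd 2: advance +5 → t=32, phase=(8,11,19,19) → FL=S FR=W RL=W RR=W
cmd 3: advance +19 → t=51, phase=(3,6,14,14) → FL=S FR=S RL=W RR=W
cmd 4: advance +13 → t=64, phase=(16,19,3,3) → FL=W FR=W RL=S RR=S
cmd 5: advance +10 → t=74, phase=(2,5,13,13) → FL=S FR=S RL=W RR=W
cmd 6: advance +22 → t=96, phase=(0,3,11,11) → FL=S FR=S RL=W RR=W
cmd 7: advance +24 → t=120, phase=(0,3,11,11) → FL=S FR=S RL=W RR=W

after cmd 1 (t=27): FL=S FR=S RL=W RR=W
after cmd 2 (t=32): FL=S FR=W RL=W RR=W
after cmd 3 (t=51): FL=S FR=S RL=W RR=W
after cmd 4 (t=64): FL=W FR=W RL=S RR=S
after cmd 5 (t=74): FL=S FR=S RL=W RR=W
after cmd 6 (t=96): FL=S FR=S RL=W RR=W
after cmd 7 (t=120): FL=S FR=S RL=W RR=W


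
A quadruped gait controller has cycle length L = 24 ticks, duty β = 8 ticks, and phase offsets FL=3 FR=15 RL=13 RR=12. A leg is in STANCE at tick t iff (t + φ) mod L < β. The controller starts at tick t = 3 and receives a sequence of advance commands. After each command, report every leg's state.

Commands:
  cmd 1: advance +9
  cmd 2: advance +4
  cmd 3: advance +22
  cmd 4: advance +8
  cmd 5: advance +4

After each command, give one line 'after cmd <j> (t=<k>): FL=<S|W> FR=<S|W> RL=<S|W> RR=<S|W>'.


after cmd 1 (t=12): FL=W FR=S RL=S RR=S
after cmd 2 (t=16): FL=W FR=S RL=S RR=S
after cmd 3 (t=38): FL=W FR=S RL=S RR=S
after cmd 4 (t=46): FL=S FR=W RL=W RR=W
after cmd 5 (t=50): FL=S FR=W RL=W RR=W

start t=3: FL=S FR=W RL=W RR=W
cmd 1: advance +9 → t=12, phase=(15,3,1,0) → FL=W FR=S RL=S RR=S
cmd 2: advance +4 → t=16, phase=(19,7,5,4) → FL=W FR=S RL=S RR=S
cmd 3: advance +22 → t=38, phase=(17,5,3,2) → FL=W FR=S RL=S RR=S
cmd 4: advance +8 → t=46, phase=(1,13,11,10) → FL=S FR=W RL=W RR=W
cmd 5: advance +4 → t=50, phase=(5,17,15,14) → FL=S FR=W RL=W RR=W


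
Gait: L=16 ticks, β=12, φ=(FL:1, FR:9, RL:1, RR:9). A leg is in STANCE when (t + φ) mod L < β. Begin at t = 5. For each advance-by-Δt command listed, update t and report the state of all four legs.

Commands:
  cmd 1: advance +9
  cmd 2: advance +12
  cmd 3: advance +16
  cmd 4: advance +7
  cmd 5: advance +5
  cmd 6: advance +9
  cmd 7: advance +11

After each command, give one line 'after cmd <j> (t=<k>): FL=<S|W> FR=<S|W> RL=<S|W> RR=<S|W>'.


start t=5: FL=S FR=W RL=S RR=W
cmd 1: advance +9 → t=14, phase=(15,7,15,7) → FL=W FR=S RL=W RR=S
cmd 2: advance +12 → t=26, phase=(11,3,11,3) → FL=S FR=S RL=S RR=S
cmd 3: advance +16 → t=42, phase=(11,3,11,3) → FL=S FR=S RL=S RR=S
cmd 4: advance +7 → t=49, phase=(2,10,2,10) → FL=S FR=S RL=S RR=S
cmd 5: advance +5 → t=54, phase=(7,15,7,15) → FL=S FR=W RL=S RR=W
cmd 6: advance +9 → t=63, phase=(0,8,0,8) → FL=S FR=S RL=S RR=S
cmd 7: advance +11 → t=74, phase=(11,3,11,3) → FL=S FR=S RL=S RR=S

after cmd 1 (t=14): FL=W FR=S RL=W RR=S
after cmd 2 (t=26): FL=S FR=S RL=S RR=S
after cmd 3 (t=42): FL=S FR=S RL=S RR=S
after cmd 4 (t=49): FL=S FR=S RL=S RR=S
after cmd 5 (t=54): FL=S FR=W RL=S RR=W
after cmd 6 (t=63): FL=S FR=S RL=S RR=S
after cmd 7 (t=74): FL=S FR=S RL=S RR=S
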